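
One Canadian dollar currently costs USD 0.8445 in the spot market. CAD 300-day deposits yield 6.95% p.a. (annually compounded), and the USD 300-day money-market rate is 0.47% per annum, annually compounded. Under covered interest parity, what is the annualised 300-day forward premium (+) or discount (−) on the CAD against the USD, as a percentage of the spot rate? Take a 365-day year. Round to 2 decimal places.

-6.09%

T = 300/365 years.
No-arbitrage forward: 0.8445 × 1.0038614 / 1.0567791 = 0.8022121 USD/CAD.
Annualised premium = (F − S)/S × (1/T) = (0.8022121 − 0.8445)/0.8445 ÷ (300/365) = -6.09%.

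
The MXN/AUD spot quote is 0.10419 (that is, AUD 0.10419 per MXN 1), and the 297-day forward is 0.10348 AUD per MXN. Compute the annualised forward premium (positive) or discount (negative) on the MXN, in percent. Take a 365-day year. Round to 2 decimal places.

-0.84%

T = 297/365 years.
Period premium: (0.10348 − 0.10419)/0.10419 = -0.0068145.
Annualise by dividing by T: -0.0068145 / (297/365) = -0.008375 → -0.84%.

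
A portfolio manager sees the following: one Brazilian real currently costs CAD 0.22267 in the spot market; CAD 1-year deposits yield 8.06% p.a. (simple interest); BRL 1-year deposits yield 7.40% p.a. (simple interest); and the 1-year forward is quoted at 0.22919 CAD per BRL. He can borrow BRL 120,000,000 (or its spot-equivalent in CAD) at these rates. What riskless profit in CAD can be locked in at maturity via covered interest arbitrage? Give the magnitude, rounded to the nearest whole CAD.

CAD 663,943

T = 1 year.
Route A — deposit BRL, sell forward: 120,000,000 × 1.074000 × 0.22919 = CAD 29,538,007.20.
Route B — convert at spot, deposit CAD: 120,000,000 × 0.22267 × 1.080600 = CAD 28,874,064.24.
The quoted forward overvalues BRL, so borrow CAD, buy BRL at spot, deposit the BRL at 7.40%, and sell the proceeds forward at 0.22919.
Arbitrage profit = |29,538,007.20 − 28,874,064.24| = CAD 663,943.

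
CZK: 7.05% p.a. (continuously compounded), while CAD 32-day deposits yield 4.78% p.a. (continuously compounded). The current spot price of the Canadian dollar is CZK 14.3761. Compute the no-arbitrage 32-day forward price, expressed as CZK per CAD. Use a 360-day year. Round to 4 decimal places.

T = 32/360 years.
Growth of 1 CZK over T: e^(0.0705×32/360) = 1.00628634.
CAD growth factor: e^(0.0478×32/360) = 1.00425793.
So F = 14.3761 × 1.00628634 / 1.00425793 = 14.405137 (CZK/CAD).

14.4051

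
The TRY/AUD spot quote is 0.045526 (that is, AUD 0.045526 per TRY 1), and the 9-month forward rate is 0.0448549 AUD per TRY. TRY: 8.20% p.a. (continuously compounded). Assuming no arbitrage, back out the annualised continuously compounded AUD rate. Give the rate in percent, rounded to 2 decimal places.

T = 9/12 years.
F/S = 0.0448549/0.045526 = 0.9852590 = (growth of AUD) / (growth of TRY).
The TRY side grows by e^(0.0820×9/12) = 1.0634305.
That pins the AUD growth at 1.0477545.
r = ln(1.0477545)/(9/12) = 0.062199 → 6.22%.

6.22%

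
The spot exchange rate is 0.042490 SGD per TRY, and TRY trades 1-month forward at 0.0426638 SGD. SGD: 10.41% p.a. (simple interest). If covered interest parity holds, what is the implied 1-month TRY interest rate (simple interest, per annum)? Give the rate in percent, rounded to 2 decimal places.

T = 1/12 years.
By CIP, F/S equals the SGD-to-TRY growth ratio: 0.0426638/0.04249 = 1.0040904.
SGD growth factor: 1 + 0.1041×1/12 = 1.008675.
That pins the TRY growth at 1.0045659.
r = (1.0045659 − 1)/(1/12) = 0.054791 → 5.48%.

5.48%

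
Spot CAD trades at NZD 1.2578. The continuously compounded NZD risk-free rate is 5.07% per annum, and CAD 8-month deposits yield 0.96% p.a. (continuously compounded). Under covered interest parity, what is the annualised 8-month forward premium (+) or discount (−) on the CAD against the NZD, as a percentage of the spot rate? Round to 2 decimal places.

+4.17%

T = 8/12 years.
CIP forward (NZD per CAD) = 1.2578 × 1.0343777/1.0064205 = 1.2927402.
(F − S)/S ÷ T = (1.2927402 − 1.2578)/1.2578/(8/12) = 0.041668 → 4.17%.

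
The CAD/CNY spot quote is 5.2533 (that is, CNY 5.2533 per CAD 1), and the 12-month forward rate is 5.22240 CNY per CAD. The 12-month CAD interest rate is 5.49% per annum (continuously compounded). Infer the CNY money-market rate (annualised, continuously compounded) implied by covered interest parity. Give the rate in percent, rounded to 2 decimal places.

4.90%

T = 1 year.
By CIP, F/S equals the CNY-to-CAD growth ratio: 5.2224/5.2533 = 0.9941180.
The CAD side grows by e^(0.0549×1) = 1.056435.
Hence g_CNY = 1.050221.
r = ln(1.050221)/1 = 0.049001 → 4.90%.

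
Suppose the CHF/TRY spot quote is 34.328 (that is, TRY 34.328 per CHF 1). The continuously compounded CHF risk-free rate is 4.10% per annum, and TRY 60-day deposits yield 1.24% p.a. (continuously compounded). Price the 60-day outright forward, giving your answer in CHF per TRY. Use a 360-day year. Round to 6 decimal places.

T = 60/360 years.
Growth of 1 TRY over T: e^(0.0124×60/360) = 1.0020688.
CHF accumulates by e^(0.0410×60/360) = 1.0068567.
Forward (TRY per CHF) = 34.328 × 1.0020688 / 1.0068567 = 34.16476.
Quoted the other way: 1/34.16476 = 0.029270 CHF per TRY.

0.029270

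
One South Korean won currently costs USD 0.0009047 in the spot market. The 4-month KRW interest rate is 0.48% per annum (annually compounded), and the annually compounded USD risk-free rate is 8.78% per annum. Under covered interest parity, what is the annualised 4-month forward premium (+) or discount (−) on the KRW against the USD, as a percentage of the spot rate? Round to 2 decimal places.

T = 4/12 years.
CIP forward (USD per KRW) = 0.0009047 × 1.0284496/1.0015974 = 0.0009289544.
(F − S)/S ÷ T = (0.0009289544 − 0.0009047)/0.0009047/(4/12) = 0.080428 → 8.04%.

+8.04%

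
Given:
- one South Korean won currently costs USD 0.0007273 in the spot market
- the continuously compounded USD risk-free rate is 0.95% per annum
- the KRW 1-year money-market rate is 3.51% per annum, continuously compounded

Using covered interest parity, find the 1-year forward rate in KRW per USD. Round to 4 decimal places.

T = 1 year.
Growth of 1 USD over T: e^(0.0095×1) = 1.0095452682.
Growth of 1 KRW over T: e^(0.0351×1) = 1.0357232759.
CIP: F = S · (grow USD)/(grow KRW) = 0.0007273 × 1.0095452682/1.0357232759 = 0.0007089174209 USD per KRW.
Invert for KRW per USD: 1 / 0.0007089174209 = 1410.6015.

1410.6015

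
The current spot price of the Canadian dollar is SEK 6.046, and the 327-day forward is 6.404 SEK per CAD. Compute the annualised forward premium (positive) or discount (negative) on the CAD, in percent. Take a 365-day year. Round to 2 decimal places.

T = 327/365 years.
(F − S)/S = (6.404 − 6.046)/6.046 = 0.0592127.
Annualise by dividing by T: 0.0592127 / (327/365) = 0.066094 → 6.61%.

+6.61%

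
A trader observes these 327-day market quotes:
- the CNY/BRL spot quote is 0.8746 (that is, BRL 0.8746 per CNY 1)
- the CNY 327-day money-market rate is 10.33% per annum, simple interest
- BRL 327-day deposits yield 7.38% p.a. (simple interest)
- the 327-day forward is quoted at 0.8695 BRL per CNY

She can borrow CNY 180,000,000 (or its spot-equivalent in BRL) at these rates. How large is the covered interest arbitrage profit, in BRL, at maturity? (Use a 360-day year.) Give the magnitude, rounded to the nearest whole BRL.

T = 327/360 years.
Route A — deposit CNY, sell forward: 180,000,000 × 1.09383083333 × 0.8695 = BRL 171,195,463.72.
Route B — convert at spot, deposit BRL: 180,000,000 × 0.8746 × 1.067035 = BRL 167,981,185.98.
The quoted forward overvalues CNY, so borrow BRL, buy CNY at spot, deposit the CNY at 10.33%, and sell the proceeds forward at 0.8695.
Arbitrage profit = |171,195,463.72 − 167,981,185.98| = BRL 3,214,278.

BRL 3,214,278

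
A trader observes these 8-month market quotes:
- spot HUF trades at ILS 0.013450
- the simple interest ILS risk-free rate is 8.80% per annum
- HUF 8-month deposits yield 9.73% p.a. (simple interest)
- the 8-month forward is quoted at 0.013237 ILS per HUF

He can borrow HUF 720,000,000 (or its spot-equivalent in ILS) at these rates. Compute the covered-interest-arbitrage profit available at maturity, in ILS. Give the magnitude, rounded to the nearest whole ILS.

ILS 103,267

T = 8/12 years.
Keep in HUF, deliver into the forward: 720,000,000·1.064866667·0.013237 = ILS 10,148,860.85.
Swap to ILS now, deposit: 720,000,000·0.013450·1.058666667 = ILS 10,252,128.00.
The quoted forward undervalues HUF, so borrow HUF, convert to ILS at spot, deposit the ILS at 8.80%, and buy HUF forward at 0.013237 to cover the loan.
Arbitrage profit = |10,148,860.85 − 10,252,128.00| = ILS 103,267.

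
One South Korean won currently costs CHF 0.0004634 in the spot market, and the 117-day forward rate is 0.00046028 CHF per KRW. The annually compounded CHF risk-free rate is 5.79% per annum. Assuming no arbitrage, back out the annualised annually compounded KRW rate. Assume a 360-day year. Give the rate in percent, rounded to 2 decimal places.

T = 117/360 years.
CIP gives F = S · g_CHF/g_KRW, so g_CHF/g_KRW = 0.00046028/0.0004634 = 0.9932672.
CHF growth factor: (1 + 0.0579)^(117/360) = 1.0184612.
That pins the KRW growth at 1.0253648.
r = 1.0253648^(360/117) − 1 = 0.080120 → 8.01%.

8.01%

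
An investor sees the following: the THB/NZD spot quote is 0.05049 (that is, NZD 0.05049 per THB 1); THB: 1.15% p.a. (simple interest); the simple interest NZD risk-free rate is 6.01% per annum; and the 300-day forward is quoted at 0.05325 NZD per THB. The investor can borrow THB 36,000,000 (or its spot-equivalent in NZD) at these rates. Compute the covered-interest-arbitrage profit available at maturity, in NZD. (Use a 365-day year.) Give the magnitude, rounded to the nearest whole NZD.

T = 300/365 years.
Invest the THB and cover forward: 36,000,000 × 1.009452055 × 0.05325 = NZD 1,935,119.59.
Convert at spot and invest in NZD: 36,000,000 × 0.05049 × 1.04939726 = NZD 1,907,426.44.
The quoted forward overvalues THB, so borrow NZD, buy THB at spot, deposit the THB at 1.15%, and sell the proceeds forward at 0.05325.
Arbitrage profit = |1,935,119.59 − 1,907,426.44| = NZD 27,693.

NZD 27,693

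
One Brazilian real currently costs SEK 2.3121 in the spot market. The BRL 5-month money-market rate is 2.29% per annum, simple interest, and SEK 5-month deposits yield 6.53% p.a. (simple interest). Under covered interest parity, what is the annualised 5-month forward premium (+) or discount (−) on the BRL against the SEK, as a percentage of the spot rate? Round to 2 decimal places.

+4.20%

T = 5/12 years.
No-arbitrage forward: 2.3121 × 1.0272083 / 1.0095417 = 2.3525609 SEK/BRL.
Annualised premium = (F − S)/S × (1/T) = (2.3525609 − 2.3121)/2.3121 ÷ (5/12) = 4.20%.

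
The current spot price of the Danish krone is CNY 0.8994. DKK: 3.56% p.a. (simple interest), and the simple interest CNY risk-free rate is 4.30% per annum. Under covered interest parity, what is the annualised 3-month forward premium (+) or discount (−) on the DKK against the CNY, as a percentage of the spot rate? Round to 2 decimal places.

T = 3/12 years.
F = S · g_CNY/g_DKK = 0.8994 × 1.010750/1.008900 = 0.9010492.
Annualised premium = (F − S)/S × (1/T) = (0.9010492 − 0.8994)/0.8994 ÷ (3/12) = 0.73%.

+0.73%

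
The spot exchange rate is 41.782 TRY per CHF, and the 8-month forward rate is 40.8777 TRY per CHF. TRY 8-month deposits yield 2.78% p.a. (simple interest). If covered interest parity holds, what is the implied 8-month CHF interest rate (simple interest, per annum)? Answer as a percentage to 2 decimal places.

T = 8/12 years.
F/S = 40.8777/41.782 = 0.9783567 = (growth of TRY) / (growth of CHF).
The TRY side grows by 1 + 0.0278×8/12 = 1.0185333.
That pins the CHF growth at 1.0410654.
r = (1.0410654 − 1)/(8/12) = 0.061598 → 6.16%.

6.16%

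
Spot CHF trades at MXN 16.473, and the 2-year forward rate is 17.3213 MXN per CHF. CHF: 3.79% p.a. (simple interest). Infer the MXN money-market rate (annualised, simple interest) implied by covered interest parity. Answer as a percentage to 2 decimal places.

T = 2 years.
By CIP, F/S equals the MXN-to-CHF growth ratio: 17.3213/16.473 = 1.0514964.
The CHF side grows by 1 + 0.0379×2 = 1.075800.
Hence g_MXN = 1.1311998.
r = (1.1311998 − 1)/2 = 0.065600 → 6.56%.

6.56%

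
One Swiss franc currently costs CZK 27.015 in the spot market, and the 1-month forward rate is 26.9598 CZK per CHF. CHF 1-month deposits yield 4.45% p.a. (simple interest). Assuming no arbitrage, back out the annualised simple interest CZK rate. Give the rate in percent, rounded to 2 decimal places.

T = 1/12 years.
By CIP, F/S equals the CZK-to-CHF growth ratio: 26.9598/27.015 = 0.9979567.
CHF growth factor: 1 + 0.0445×1/12 = 1.0037083.
Hence g_CZK = 1.0016574.
r = (1.0016574 − 1)/(1/12) = 0.019889 → 1.99%.

1.99%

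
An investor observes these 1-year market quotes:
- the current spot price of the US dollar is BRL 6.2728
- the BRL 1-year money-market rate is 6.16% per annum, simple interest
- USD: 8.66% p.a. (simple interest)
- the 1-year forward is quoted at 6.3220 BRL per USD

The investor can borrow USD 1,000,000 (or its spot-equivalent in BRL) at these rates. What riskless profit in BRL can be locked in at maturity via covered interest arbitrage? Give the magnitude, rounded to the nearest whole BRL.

BRL 210,281

T = 1 year.
Route A — deposit USD, sell forward: 1,000,000 × 1.086600 × 6.3220 = BRL 6,869,485.20.
Route B — convert at spot, deposit BRL: 1,000,000 × 6.2728 × 1.061600 = BRL 6,659,204.48.
The quoted forward overvalues USD, so borrow BRL, buy USD at spot, deposit the USD at 8.66%, and sell the proceeds forward at 6.3220.
Arbitrage profit = |6,869,485.20 − 6,659,204.48| = BRL 210,281.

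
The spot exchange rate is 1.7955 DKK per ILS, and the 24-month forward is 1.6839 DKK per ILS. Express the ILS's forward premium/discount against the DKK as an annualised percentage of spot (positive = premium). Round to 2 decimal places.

-3.11%

T = 2 years.
Period premium: (1.6839 − 1.7955)/1.7955 = -0.0621554.
Per annum: -0.0621554 / 2 = -0.031078 = -3.11%.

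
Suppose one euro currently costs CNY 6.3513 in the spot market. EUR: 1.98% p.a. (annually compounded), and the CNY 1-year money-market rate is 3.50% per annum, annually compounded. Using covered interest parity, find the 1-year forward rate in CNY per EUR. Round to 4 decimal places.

6.4460

T = 1 year.
CNY accumulates by (1 + 0.0350)^1 = 1.035000.
EUR accumulates by (1 + 0.0198)^1 = 1.019800.
So F = 6.3513 × 1.035000 / 1.019800 = 6.445965 (CNY/EUR).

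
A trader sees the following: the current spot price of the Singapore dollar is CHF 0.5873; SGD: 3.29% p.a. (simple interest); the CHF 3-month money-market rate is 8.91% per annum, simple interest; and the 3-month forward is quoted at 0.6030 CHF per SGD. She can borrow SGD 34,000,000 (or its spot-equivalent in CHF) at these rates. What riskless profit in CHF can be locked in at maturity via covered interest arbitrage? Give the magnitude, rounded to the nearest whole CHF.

CHF 257,637

T = 3/12 years.
Keep in SGD, deliver into the forward: 34,000,000·1.008225·0.6030 = CHF 20,670,628.95.
Swap to CHF now, deposit: 34,000,000·0.5873·1.022275 = CHF 20,412,991.66.
The quoted forward overvalues SGD, so borrow CHF, buy SGD at spot, deposit the SGD at 3.29%, and sell the proceeds forward at 0.6030.
The gap between the two covered legs is CHF 257,637.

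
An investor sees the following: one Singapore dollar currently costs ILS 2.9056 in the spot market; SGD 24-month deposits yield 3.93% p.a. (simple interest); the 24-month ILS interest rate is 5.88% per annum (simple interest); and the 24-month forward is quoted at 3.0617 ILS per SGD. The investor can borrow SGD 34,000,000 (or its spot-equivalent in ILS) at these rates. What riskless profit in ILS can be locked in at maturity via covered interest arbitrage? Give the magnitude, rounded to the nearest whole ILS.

ILS 1,871,736

T = 2 years.
Keep in SGD, deliver into the forward: 34,000,000·1.078600·3.0617 = ILS 112,279,887.08.
Swap to ILS now, deposit: 34,000,000·2.9056·1.117600 = ILS 110,408,151.04.
The quoted forward overvalues SGD, so borrow ILS, buy SGD at spot, deposit the SGD at 3.93%, and sell the proceeds forward at 3.0617.
The gap between the two covered legs is ILS 1,871,736.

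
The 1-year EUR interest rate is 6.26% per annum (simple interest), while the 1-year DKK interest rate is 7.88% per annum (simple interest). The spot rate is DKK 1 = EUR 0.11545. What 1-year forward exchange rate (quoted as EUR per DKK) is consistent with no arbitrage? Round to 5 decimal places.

T = 1 year.
EUR accumulates by 1 + 0.0626×1 = 1.062600.
Growth of 1 DKK over T: 1 + 0.0788×1 = 1.078800.
So F = 0.11545 × 1.062600 / 1.078800 = 0.1137163 (EUR/DKK).

0.11372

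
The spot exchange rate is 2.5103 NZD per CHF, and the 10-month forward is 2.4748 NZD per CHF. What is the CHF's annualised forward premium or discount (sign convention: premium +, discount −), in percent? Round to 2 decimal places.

-1.70%

T = 10/12 years.
(F − S)/S = (2.4748 − 2.5103)/2.5103 = -0.0141417.
Annualise by dividing by T: -0.0141417 / (10/12) = -0.016970 → -1.70%.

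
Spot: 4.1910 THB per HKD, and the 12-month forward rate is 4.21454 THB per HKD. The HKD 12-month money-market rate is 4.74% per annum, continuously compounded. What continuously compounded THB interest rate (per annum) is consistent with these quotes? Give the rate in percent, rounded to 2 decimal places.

5.30%

T = 1 year.
CIP gives F = S · g_THB/g_HKD, so g_THB/g_HKD = 4.21454/4.191 = 1.0056168.
The HKD side grows by e^(0.0474×1) = 1.0485413.
Hence g_THB = 1.0544307.
Take logs: ln 1.0544307 / 1 = 0.053001, so 5.30%.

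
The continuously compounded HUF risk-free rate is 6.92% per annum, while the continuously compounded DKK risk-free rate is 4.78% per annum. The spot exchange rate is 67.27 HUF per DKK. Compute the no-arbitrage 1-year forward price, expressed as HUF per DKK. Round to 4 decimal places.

T = 1 year.
Growth of 1 HUF over T: e^(0.0692×1) = 1.07165052.
DKK accumulates by e^(0.0478×1) = 1.04896084.
Forward (HUF per DKK) = 67.27 × 1.07165052 / 1.04896084 = 68.725092.

68.7251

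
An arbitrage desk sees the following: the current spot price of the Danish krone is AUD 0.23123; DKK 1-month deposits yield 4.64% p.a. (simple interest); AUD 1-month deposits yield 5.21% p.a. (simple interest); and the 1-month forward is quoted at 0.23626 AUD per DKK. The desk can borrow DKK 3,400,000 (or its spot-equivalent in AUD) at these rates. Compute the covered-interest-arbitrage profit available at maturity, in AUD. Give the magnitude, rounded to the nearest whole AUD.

AUD 16,795

T = 1/12 years.
Route A — deposit DKK, sell forward: 3,400,000 × 1.00386667 × 0.23626 = AUD 806,390.03.
Route B — convert at spot, deposit AUD: 3,400,000 × 0.23123 × 1.00434167 = AUD 789,595.34.
The quoted forward overvalues DKK, so borrow AUD, buy DKK at spot, deposit the DKK at 4.64%, and sell the proceeds forward at 0.23626.
Profit = 806,390.03 − 789,595.34 = AUD 16,795.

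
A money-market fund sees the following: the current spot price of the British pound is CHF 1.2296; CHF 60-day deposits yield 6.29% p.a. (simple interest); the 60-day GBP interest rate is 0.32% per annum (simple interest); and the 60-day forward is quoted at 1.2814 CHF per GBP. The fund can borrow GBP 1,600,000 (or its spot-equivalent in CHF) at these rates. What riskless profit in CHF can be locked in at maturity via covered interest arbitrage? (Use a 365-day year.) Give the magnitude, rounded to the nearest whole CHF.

CHF 63,617

T = 60/365 years.
Keep in GBP, deliver into the forward: 1,600,000·1.000526027·1.2814 = CHF 2,051,318.48.
Swap to CHF now, deposit: 1,600,000·1.2296·1.010339726 = CHF 1,987,701.96.
The quoted forward overvalues GBP, so borrow CHF, buy GBP at spot, deposit the GBP at 0.32%, and sell the proceeds forward at 1.2814.
Arbitrage profit = |2,051,318.48 − 1,987,701.96| = CHF 63,617.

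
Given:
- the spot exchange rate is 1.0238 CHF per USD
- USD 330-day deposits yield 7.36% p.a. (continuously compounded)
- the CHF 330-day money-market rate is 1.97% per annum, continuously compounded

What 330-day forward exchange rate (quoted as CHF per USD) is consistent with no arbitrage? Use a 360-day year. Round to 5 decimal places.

0.97445

T = 330/360 years.
Growth of 1 CHF over T: e^(0.0197×330/360) = 1.0182224.
USD growth factor: e^(0.0736×330/360) = 1.0697946.
CIP: F = S · (grow CHF)/(grow USD) = 1.0238 × 1.0182224/1.0697946 = 0.9744451 CHF per USD.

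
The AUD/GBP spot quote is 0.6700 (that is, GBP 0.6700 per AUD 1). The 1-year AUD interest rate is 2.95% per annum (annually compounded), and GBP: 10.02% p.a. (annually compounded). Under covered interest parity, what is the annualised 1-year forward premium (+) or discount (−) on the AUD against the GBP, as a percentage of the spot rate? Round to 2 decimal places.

T = 1 year.
No-arbitrage forward: 0.67 × 1.100200 / 1.029500 = 0.7160117 GBP/AUD.
(F − S)/S ÷ T = (0.7160117 − 0.67)/0.67/1 = 0.068674 → 6.87%.

+6.87%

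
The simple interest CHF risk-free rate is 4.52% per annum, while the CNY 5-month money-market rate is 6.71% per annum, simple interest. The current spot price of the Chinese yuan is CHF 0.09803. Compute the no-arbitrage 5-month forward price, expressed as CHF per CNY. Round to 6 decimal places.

0.097160

T = 5/12 years.
CHF accumulates by 1 + 0.0452×5/12 = 1.0188333.
CNY growth factor: 1 + 0.0671×5/12 = 1.0279583.
CIP: F = S · (grow CHF)/(grow CNY) = 0.09803 × 1.0188333/1.0279583 = 0.09715981 CHF per CNY.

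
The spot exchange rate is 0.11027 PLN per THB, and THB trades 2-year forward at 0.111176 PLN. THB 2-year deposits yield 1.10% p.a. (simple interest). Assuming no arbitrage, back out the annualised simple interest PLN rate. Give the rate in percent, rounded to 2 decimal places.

T = 2 years.
By CIP, F/S equals the PLN-to-THB growth ratio: 0.111176/0.11027 = 1.0082162.
The THB side grows by 1 + 0.0110×2 = 1.022000.
Hence g_PLN = 1.030397.
r = (1.030397 − 1)/2 = 0.015199 → 1.52%.

1.52%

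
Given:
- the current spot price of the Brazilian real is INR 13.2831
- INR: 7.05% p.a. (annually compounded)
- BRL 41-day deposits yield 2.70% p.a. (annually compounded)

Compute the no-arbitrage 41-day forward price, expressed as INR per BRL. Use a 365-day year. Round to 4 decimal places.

T = 41/365 years.
Growth of 1 INR over T: (1 + 0.0705)^(41/365) = 1.00768185.
BRL accumulates by (1 + 0.0270)^(41/365) = 1.00299714.
CIP: F = S · (grow INR)/(grow BRL) = 13.2831 × 1.00768185/1.00299714 = 13.345142 INR per BRL.

13.3451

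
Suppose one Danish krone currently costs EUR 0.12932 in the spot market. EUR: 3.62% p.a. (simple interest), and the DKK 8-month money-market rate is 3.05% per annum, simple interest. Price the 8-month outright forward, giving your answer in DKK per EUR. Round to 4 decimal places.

T = 8/12 years.
Growth of 1 EUR over T: 1 + 0.0362×8/12 = 1.0241333.
DKK accumulates by 1 + 0.0305×8/12 = 1.0203333.
So F = 0.12932 × 1.0241333 / 1.0203333 = 0.1298016 (EUR/DKK).
Quoted the other way: 1/0.1298016 = 7.7041 DKK per EUR.

7.7041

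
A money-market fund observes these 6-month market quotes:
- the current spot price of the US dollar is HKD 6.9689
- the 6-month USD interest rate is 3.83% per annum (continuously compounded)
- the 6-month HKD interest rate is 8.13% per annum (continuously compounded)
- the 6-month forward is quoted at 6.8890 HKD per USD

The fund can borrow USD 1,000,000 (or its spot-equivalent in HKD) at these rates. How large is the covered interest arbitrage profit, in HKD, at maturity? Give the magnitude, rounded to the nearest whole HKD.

T = 6/12 years.
Invest the USD and cover forward: 1,000,000 × 1.019334537 × 6.8890 = HKD 7,022,195.63.
Convert at spot and invest in HKD: 1,000,000 × 6.9689 × 1.041487521 = HKD 7,258,022.39.
The quoted forward undervalues USD, so borrow USD, convert to HKD at spot, deposit the HKD at 8.13%, and buy USD forward at 6.8890 to cover the loan.
Profit = 7,258,022.39 − 7,022,195.63 = HKD 235,827.

HKD 235,827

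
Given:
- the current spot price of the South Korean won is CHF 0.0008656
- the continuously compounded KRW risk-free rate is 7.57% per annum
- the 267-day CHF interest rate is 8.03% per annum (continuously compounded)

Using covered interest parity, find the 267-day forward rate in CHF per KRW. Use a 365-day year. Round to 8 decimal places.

0.00086852

T = 267/365 years.
Growth of 1 CHF over T: e^(0.0803×267/365) = 1.0604995.
Growth of 1 KRW over T: e^(0.0757×267/365) = 1.056937.
Forward (CHF per KRW) = 0.0008656 × 1.0604995 / 1.056937 = 0.0008685176.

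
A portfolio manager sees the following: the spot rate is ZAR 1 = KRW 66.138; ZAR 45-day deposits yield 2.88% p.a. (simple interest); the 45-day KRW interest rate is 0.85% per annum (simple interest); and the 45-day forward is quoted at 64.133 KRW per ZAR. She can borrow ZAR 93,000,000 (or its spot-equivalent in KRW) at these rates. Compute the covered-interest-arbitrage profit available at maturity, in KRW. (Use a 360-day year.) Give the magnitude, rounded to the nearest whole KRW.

KRW 171,528,533

T = 45/360 years.
Route A — deposit ZAR, sell forward: 93,000,000 × 1.003600 × 64.133 = KRW 5,985,840,728.40.
Route B — convert at spot, deposit KRW: 93,000,000 × 66.138 × 1.0010625 = KRW 6,157,369,261.13.
The quoted forward undervalues ZAR, so borrow ZAR, convert to KRW at spot, deposit the KRW at 0.85%, and buy ZAR forward at 64.133 to cover the loan.
The gap between the two covered legs is KRW 171,528,533.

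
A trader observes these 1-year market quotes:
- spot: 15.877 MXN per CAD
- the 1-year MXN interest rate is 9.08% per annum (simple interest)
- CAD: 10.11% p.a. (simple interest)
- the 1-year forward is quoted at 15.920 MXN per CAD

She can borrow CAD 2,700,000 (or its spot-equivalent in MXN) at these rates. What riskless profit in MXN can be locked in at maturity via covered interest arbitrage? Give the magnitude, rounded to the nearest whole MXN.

T = 1 year.
Invest the CAD and cover forward: 2,700,000 × 1.101100 × 15.920 = MXN 47,329,682.40.
Convert at spot and invest in MXN: 2,700,000 × 15.877 × 1.090800 = MXN 46,760,305.32.
The quoted forward overvalues CAD, so borrow MXN, buy CAD at spot, deposit the CAD at 10.11%, and sell the proceeds forward at 15.920.
Arbitrage profit = |47,329,682.40 − 46,760,305.32| = MXN 569,377.

MXN 569,377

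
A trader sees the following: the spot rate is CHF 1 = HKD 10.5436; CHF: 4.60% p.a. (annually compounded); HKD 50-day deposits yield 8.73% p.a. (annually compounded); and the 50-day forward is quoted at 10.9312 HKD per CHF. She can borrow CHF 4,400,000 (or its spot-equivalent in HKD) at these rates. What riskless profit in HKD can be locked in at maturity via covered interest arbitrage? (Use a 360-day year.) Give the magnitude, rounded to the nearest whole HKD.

T = 50/360 years.
Keep in CHF, deliver into the forward: 4,400,000·1.0062658496·10.9312 = HKD 48,398,650.32.
Swap to HKD now, deposit: 4,400,000·10.5436·1.0116924899 = HKD 46,934,276.12.
The quoted forward overvalues CHF, so borrow HKD, buy CHF at spot, deposit the CHF at 4.60%, and sell the proceeds forward at 10.9312.
Arbitrage profit = |48,398,650.32 − 46,934,276.12| = HKD 1,464,374.

HKD 1,464,374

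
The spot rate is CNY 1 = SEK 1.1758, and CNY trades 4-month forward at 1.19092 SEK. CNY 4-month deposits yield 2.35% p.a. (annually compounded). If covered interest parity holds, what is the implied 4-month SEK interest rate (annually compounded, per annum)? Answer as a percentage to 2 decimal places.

6.35%

T = 4/12 years.
By CIP, F/S equals the SEK-to-CNY growth ratio: 1.19092/1.1758 = 1.0128593.
CNY growth factor: (1 + 0.0235)^(4/12) = 1.0077728.
That pins the SEK growth at 1.0207321.
Annualise: 1.0207321^(12/4) − 1 = 0.063495 = 6.35%.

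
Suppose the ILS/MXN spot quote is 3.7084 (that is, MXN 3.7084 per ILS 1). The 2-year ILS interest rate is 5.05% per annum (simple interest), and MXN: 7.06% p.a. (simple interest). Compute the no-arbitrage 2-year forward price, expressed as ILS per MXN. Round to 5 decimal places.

T = 2 years.
MXN accumulates by 1 + 0.0706×2 = 1.141200.
ILS accumulates by 1 + 0.0505×2 = 1.101000.
Forward (MXN per ILS) = 3.7084 × 1.141200 / 1.101000 = 3.843802.
Invert for ILS per MXN: 1 / 3.843802 = 0.26016.

0.26016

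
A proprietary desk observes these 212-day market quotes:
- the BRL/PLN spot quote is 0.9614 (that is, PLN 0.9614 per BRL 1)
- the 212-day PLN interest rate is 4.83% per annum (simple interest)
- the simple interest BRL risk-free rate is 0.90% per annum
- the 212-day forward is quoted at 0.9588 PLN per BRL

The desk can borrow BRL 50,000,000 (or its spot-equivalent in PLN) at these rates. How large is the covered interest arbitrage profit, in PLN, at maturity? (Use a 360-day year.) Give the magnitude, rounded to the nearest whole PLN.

T = 212/360 years.
Keep in BRL, deliver into the forward: 50,000,000·1.005300·0.9588 = PLN 48,194,082.00.
Swap to PLN now, deposit: 50,000,000·0.9614·1.0284433333 = PLN 49,437,271.03.
The quoted forward undervalues BRL, so borrow BRL, convert to PLN at spot, deposit the PLN at 4.83%, and buy BRL forward at 0.9588 to cover the loan.
Profit = 49,437,271.03 − 48,194,082.00 = PLN 1,243,189.

PLN 1,243,189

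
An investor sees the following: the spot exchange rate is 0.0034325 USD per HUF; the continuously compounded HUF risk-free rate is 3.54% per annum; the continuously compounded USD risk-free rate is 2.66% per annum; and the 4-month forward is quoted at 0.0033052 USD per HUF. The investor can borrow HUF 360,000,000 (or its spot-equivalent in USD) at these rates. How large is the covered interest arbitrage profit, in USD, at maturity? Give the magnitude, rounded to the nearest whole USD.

USD 42,710

T = 4/12 years.
Keep in HUF, deliver into the forward: 360,000,000·1.011869895·0.0033052 = USD 1,203,995.66.
Swap to USD now, deposit: 360,000,000·0.0034325·1.008906092 = USD 1,246,705.26.
The quoted forward undervalues HUF, so borrow HUF, convert to USD at spot, deposit the USD at 2.66%, and buy HUF forward at 0.0033052 to cover the loan.
The gap between the two covered legs is USD 42,710.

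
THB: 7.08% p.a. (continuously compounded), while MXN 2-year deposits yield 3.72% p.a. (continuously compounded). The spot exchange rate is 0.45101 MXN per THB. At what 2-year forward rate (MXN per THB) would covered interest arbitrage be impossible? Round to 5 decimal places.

T = 2 years.
Growth of 1 MXN over T: e^(0.0372×2) = 1.0772376.
THB growth factor: e^(0.0708×2) = 1.1521157.
So F = 0.45101 × 1.0772376 / 1.1521157 = 0.4216980 (MXN/THB).

0.42170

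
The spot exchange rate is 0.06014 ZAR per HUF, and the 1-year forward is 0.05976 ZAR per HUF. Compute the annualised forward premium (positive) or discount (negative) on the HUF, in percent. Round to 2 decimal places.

-0.63%

T = 1 year.
Period premium: (0.05976 − 0.06014)/0.06014 = -0.0063186.
×(1/T) gives -0.63% p.a.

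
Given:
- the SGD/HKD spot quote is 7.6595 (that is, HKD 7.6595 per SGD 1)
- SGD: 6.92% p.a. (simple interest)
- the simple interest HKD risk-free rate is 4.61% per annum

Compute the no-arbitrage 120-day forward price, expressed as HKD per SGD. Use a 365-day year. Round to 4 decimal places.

7.6026

T = 120/365 years.
HKD growth factor: 1 + 0.0461×120/365 = 1.0151562.
Growth of 1 SGD over T: 1 + 0.0692×120/365 = 1.0227507.
Forward (HKD per SGD) = 7.6595 × 1.0151562 / 1.0227507 = 7.602624.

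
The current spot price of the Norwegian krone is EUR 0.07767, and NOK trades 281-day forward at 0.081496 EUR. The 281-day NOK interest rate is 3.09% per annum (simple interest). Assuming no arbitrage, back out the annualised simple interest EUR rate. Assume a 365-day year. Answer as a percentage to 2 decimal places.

9.64%

T = 281/365 years.
By CIP, F/S equals the EUR-to-NOK growth ratio: 0.081496/0.07767 = 1.0492597.
The NOK side grows by 1 + 0.0309×281/365 = 1.0237888.
Hence g_EUR = 1.0742203.
r = (1.0742203 − 1)/(281/365) = 0.096407 → 9.64%.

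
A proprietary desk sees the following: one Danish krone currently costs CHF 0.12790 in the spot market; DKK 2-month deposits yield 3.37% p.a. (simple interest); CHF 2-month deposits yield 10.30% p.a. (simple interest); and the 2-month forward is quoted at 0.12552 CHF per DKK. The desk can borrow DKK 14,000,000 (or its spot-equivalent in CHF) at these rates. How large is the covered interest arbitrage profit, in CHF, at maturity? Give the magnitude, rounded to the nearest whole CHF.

T = 2/12 years.
Keep in DKK, deliver into the forward: 14,000,000·1.005616667·0.12552 = CHF 1,767,150.06.
Swap to CHF now, deposit: 14,000,000·0.12790·1.017166667 = CHF 1,821,338.63.
The quoted forward undervalues DKK, so borrow DKK, convert to CHF at spot, deposit the CHF at 10.30%, and buy DKK forward at 0.12552 to cover the loan.
Arbitrage profit = |1,767,150.06 − 1,821,338.63| = CHF 54,189.

CHF 54,189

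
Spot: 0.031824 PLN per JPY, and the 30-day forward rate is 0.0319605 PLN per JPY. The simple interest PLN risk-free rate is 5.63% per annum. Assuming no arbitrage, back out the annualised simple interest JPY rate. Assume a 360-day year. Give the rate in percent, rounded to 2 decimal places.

0.48%

T = 30/360 years.
F/S = 0.0319605/0.031824 = 1.0042892 = (growth of PLN) / (growth of JPY).
PLN growth factor: 1 + 0.0563×30/360 = 1.0046917.
That pins the JPY growth at 1.0004008.
r = (1.0004008 − 1)/(30/360) = 0.004810 → 0.48%.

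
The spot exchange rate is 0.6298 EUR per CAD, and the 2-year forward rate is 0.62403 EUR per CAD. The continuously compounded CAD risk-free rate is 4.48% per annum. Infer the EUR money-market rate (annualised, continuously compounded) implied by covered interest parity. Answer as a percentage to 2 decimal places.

4.02%

T = 2 years.
F/S = 0.62403/0.6298 = 0.9908384 = (growth of EUR) / (growth of CAD).
The CAD side grows by e^(0.0448×2) = 1.0937367.
That pins the EUR growth at 1.0837163.
r = ln(1.0837163)/2 = 0.040198 → 4.02%.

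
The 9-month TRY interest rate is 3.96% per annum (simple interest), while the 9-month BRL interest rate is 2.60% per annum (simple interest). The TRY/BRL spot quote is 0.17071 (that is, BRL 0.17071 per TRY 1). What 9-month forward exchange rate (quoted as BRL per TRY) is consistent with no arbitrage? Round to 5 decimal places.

0.16902

T = 9/12 years.
BRL growth factor: 1 + 0.0260×9/12 = 1.019500.
Growth of 1 TRY over T: 1 + 0.0396×9/12 = 1.029700.
CIP: F = S · (grow BRL)/(grow TRY) = 0.17071 × 1.019500/1.029700 = 0.1690190 BRL per TRY.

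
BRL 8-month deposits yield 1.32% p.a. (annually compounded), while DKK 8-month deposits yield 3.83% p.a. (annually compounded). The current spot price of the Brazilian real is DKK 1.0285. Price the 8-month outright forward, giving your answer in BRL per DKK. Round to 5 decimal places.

0.95656

T = 8/12 years.
Growth of 1 DKK over T: (1 + 0.0383)^(8/12) = 1.0253731.
BRL accumulates by (1 + 0.0132)^(8/12) = 1.0087808.
Forward (DKK per BRL) = 1.0285 × 1.0253731 / 1.0087808 = 1.045417.
Invert for BRL per DKK: 1 / 1.045417 = 0.95656.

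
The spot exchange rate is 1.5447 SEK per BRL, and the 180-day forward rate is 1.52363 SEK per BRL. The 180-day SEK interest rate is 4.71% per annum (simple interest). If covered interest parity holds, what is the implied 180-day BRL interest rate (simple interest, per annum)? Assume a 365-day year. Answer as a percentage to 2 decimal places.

7.58%

T = 180/365 years.
F/S = 1.52363/1.5447 = 0.9863598 = (growth of SEK) / (growth of BRL).
The SEK side grows by 1 + 0.0471×180/365 = 1.0232274.
That pins the BRL growth at 1.0373774.
r = (1.0373774 − 1)/(180/365) = 0.075793 → 7.58%.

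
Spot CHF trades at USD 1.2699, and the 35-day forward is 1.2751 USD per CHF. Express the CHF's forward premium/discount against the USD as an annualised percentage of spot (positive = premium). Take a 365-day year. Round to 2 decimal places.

T = 35/365 years.
CHF trades forward at +0.40948% vs spot over the period.
×(1/T) gives 4.27% p.a.

+4.27%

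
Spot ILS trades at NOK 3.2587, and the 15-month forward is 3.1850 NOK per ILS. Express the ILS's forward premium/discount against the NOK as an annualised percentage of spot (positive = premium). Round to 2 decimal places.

-1.81%

T = 15/12 years.
(F − S)/S = (3.1850 − 3.2587)/3.2587 = -0.0226164.
Annualise by dividing by T: -0.0226164 / (15/12) = -0.018093 → -1.81%.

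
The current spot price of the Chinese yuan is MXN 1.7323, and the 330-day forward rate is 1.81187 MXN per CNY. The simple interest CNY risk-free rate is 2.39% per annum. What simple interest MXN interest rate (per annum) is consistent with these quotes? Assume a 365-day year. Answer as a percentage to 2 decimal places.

T = 330/365 years.
CIP gives F = S · g_MXN/g_CNY, so g_MXN/g_CNY = 1.81187/1.7323 = 1.0459332.
The CNY side grows by 1 + 0.0239×330/365 = 1.0216082.
So the MXN growth factor = 1.0685339.
(1.0685339 − 1)/T = 0.075803, i.e. 7.58%.

7.58%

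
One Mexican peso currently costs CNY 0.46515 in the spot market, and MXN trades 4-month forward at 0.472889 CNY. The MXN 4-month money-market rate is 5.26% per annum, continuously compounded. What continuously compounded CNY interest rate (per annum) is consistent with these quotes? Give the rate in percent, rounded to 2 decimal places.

10.21%

T = 4/12 years.
F/S = 0.472889/0.46515 = 1.0166376 = (growth of CNY) / (growth of MXN).
MXN growth factor: e^(0.0526×4/12) = 1.0176879.
That pins the CNY growth at 1.0346198.
r = ln(1.0346198)/(4/12) = 0.102102 → 10.21%.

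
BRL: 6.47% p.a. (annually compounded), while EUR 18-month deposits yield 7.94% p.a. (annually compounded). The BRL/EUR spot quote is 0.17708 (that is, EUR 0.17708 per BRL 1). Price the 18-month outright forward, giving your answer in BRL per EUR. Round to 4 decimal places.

5.5322

T = 18/12 years.
Growth of 1 EUR over T: (1 + 0.0794)^(18/12) = 1.1214337.
BRL growth factor: (1 + 0.0647)^(18/12) = 1.0986033.
So F = 0.17708 × 1.1214337 / 1.0986033 = 0.1807600 (EUR/BRL).
Quoted the other way: 1/0.1807600 = 5.5322 BRL per EUR.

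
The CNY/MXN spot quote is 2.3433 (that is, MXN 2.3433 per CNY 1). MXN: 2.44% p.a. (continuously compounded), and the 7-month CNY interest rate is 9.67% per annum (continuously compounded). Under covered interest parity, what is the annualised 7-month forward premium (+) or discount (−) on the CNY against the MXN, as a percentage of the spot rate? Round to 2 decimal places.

-7.08%

T = 7/12 years.
F = S · g_MXN/g_CNY = 2.3433 × 1.0143351/1.0580296 = 2.2465264.
(F − S)/S ÷ T = (2.2465264 − 2.3433)/2.3433/(7/12) = -0.070797 → -7.08%.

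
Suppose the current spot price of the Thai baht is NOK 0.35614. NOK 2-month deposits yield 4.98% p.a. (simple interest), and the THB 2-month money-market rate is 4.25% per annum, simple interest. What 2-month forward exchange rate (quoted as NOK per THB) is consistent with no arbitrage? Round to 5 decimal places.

T = 2/12 years.
Growth of 1 NOK over T: 1 + 0.0498×2/12 = 1.008300.
Growth of 1 THB over T: 1 + 0.0425×2/12 = 1.0070833.
So F = 0.35614 × 1.008300 / 1.0070833 = 0.3565703 (NOK/THB).

0.35657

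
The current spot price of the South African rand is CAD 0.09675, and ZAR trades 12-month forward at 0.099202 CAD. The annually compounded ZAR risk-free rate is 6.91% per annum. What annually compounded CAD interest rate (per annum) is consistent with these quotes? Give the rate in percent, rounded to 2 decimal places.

T = 1 year.
By CIP, F/S equals the CAD-to-ZAR growth ratio: 0.099202/0.09675 = 1.0253437.
ZAR growth factor: (1 + 0.0691)^1 = 1.069100.
Hence g_CAD = 1.0961949.
r = 1.0961949^(1/1) − 1 = 0.096195 → 9.62%.

9.62%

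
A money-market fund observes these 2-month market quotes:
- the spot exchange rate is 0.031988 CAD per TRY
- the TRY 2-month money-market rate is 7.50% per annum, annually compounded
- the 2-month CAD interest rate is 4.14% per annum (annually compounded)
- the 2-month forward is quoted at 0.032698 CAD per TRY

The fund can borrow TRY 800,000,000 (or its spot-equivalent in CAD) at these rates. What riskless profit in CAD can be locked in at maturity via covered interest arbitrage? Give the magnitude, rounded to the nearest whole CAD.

T = 2/12 years.
Keep in TRY, deliver into the forward: 800,000,000·1.0121263791·0.032698 = CAD 26,475,606.68.
Swap to CAD now, deposit: 800,000,000·0.031988·1.0067839007 = CAD 25,764,002.73.
The quoted forward overvalues TRY, so borrow CAD, buy TRY at spot, deposit the TRY at 7.50%, and sell the proceeds forward at 0.032698.
Profit = 26,475,606.68 − 25,764,002.73 = CAD 711,604.

CAD 711,604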